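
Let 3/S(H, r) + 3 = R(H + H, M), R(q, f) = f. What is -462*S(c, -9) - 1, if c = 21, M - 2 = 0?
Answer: 1385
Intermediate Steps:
M = 2 (M = 2 + 0 = 2)
S(H, r) = -3 (S(H, r) = 3/(-3 + 2) = 3/(-1) = 3*(-1) = -3)
-462*S(c, -9) - 1 = -462*(-3) - 1 = 1386 - 1 = 1385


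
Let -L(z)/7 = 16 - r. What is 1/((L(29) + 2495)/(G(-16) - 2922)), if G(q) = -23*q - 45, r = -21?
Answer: -2599/2236 ≈ -1.1623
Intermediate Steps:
G(q) = -45 - 23*q
L(z) = -259 (L(z) = -7*(16 - 1*(-21)) = -7*(16 + 21) = -7*37 = -259)
1/((L(29) + 2495)/(G(-16) - 2922)) = 1/((-259 + 2495)/((-45 - 23*(-16)) - 2922)) = 1/(2236/((-45 + 368) - 2922)) = 1/(2236/(323 - 2922)) = 1/(2236/(-2599)) = 1/(2236*(-1/2599)) = 1/(-2236/2599) = -2599/2236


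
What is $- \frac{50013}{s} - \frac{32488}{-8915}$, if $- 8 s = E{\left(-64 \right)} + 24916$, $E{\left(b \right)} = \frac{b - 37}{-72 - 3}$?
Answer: $\frac{328233143888}{16660360915} \approx 19.701$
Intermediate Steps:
$E{\left(b \right)} = \frac{37}{75} - \frac{b}{75}$ ($E{\left(b \right)} = \frac{-37 + b}{-75} = \left(-37 + b\right) \left(- \frac{1}{75}\right) = \frac{37}{75} - \frac{b}{75}$)
$s = - \frac{1868801}{600}$ ($s = - \frac{\left(\frac{37}{75} - - \frac{64}{75}\right) + 24916}{8} = - \frac{\left(\frac{37}{75} + \frac{64}{75}\right) + 24916}{8} = - \frac{\frac{101}{75} + 24916}{8} = \left(- \frac{1}{8}\right) \frac{1868801}{75} = - \frac{1868801}{600} \approx -3114.7$)
$- \frac{50013}{s} - \frac{32488}{-8915} = - \frac{50013}{- \frac{1868801}{600}} - \frac{32488}{-8915} = \left(-50013\right) \left(- \frac{600}{1868801}\right) - - \frac{32488}{8915} = \frac{30007800}{1868801} + \frac{32488}{8915} = \frac{328233143888}{16660360915}$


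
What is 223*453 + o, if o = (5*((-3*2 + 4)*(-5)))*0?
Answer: 101019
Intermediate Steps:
o = 0 (o = (5*((-6 + 4)*(-5)))*0 = (5*(-2*(-5)))*0 = (5*10)*0 = 50*0 = 0)
223*453 + o = 223*453 + 0 = 101019 + 0 = 101019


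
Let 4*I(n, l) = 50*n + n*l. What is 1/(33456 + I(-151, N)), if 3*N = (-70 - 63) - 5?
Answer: 1/33305 ≈ 3.0026e-5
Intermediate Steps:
N = -46 (N = ((-70 - 63) - 5)/3 = (-133 - 5)/3 = (⅓)*(-138) = -46)
I(n, l) = 25*n/2 + l*n/4 (I(n, l) = (50*n + n*l)/4 = (50*n + l*n)/4 = 25*n/2 + l*n/4)
1/(33456 + I(-151, N)) = 1/(33456 + (¼)*(-151)*(50 - 46)) = 1/(33456 + (¼)*(-151)*4) = 1/(33456 - 151) = 1/33305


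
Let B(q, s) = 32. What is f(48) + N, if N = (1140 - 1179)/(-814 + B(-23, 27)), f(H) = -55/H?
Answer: -20569/18768 ≈ -1.0960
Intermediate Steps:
N = 39/782 (N = (1140 - 1179)/(-814 + 32) = -39/(-782) = -39*(-1/782) = 39/782 ≈ 0.049872)
f(48) + N = -55/48 + 39/782 = -20569/18768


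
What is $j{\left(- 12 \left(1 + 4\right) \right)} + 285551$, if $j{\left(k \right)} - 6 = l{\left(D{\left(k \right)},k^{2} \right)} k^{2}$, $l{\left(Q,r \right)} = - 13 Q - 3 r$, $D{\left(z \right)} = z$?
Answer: $-35786443$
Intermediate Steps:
$j{\left(k \right)} = 6 + k^{2} \left(- 13 k - 3 k^{2}\right)$ ($j{\left(k \right)} = 6 + \left(- 13 k - 3 k^{2}\right) k^{2} = 6 + k^{2} \left(- 13 k - 3 k^{2}\right)$)
$j{\left(- 12 \left(1 + 4\right) \right)} + 285551 = \left(6 - \left(- 12 \left(1 + 4\right)\right)^{3} \left(13 + 3 \left(- 12 \left(1 + 4\right)\right)\right)\right) + 285551 = \left(6 - \left(\left(-12\right) 5\right)^{3} \left(13 + 3 \left(\left(-12\right) 5\right)\right)\right) + 285551 = \left(6 - \left(-60\right)^{3} \left(13 + 3 \left(-60\right)\right)\right) + 285551 = \left(6 - - 216000 \left(13 - 180\right)\right) + 285551 = \left(6 - \left(-216000\right) \left(-167\right)\right) + 285551 = \left(6 - 36072000\right) + 285551 = -36071994 + 285551 = -35786443$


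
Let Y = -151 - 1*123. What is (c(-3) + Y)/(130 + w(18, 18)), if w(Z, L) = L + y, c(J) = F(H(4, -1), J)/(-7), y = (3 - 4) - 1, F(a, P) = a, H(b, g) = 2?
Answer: -960/511 ≈ -1.8787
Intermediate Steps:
Y = -274 (Y = -151 - 123 = -274)
y = -2 (y = -1 - 1 = -2)
c(J) = -2/7 (c(J) = 2/(-7) = 2*(-⅐) = -2/7)
w(Z, L) = -2 + L (w(Z, L) = L - 2 = -2 + L)
(c(-3) + Y)/(130 + w(18, 18)) = (-2/7 - 274)/(130 + (-2 + 18)) = -1920/(7*(130 + 16)) = -1920/7/146 = -1920/7*1/146 = -960/511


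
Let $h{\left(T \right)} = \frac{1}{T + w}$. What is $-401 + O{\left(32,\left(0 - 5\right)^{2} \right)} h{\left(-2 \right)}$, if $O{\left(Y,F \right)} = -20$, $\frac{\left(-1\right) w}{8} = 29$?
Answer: $- \frac{46907}{117} \approx -400.91$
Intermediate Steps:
$w = -232$ ($w = \left(-8\right) 29 = -232$)
$h{\left(T \right)} = \frac{1}{-232 + T}$ ($h{\left(T \right)} = \frac{1}{T - 232} = \frac{1}{-232 + T}$)
$-401 + O{\left(32,\left(0 - 5\right)^{2} \right)} h{\left(-2 \right)} = -401 - \frac{20}{-232 - 2} = -401 - \frac{20}{-234} = -401 - - \frac{10}{117} = -401 + \frac{10}{117} = - \frac{46907}{117}$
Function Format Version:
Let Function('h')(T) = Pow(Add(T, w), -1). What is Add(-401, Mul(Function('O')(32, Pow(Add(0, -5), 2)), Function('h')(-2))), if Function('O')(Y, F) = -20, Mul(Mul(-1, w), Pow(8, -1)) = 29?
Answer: Rational(-46907, 117) ≈ -400.91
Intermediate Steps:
w = -232 (w = Mul(-8, 29) = -232)
Function('h')(T) = Pow(Add(-232, T), -1) (Function('h')(T) = Pow(Add(T, -232), -1) = Pow(Add(-232, T), -1))
Add(-401, Mul(Function('O')(32, Pow(Add(0, -5), 2)), Function('h')(-2))) = Add(-401, Mul(-20, Pow(Add(-232, -2), -1))) = Add(-401, Mul(-20, Pow(-234, -1))) = Add(-401, Mul(-20, Rational(-1, 234))) = Add(-401, Rational(10, 117)) = Rational(-46907, 117)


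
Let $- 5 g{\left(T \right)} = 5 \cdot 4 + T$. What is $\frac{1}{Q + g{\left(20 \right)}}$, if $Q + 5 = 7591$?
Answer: $\frac{1}{7578} \approx 0.00013196$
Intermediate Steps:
$g{\left(T \right)} = -4 - \frac{T}{5}$ ($g{\left(T \right)} = - \frac{5 \cdot 4 + T}{5} = - \frac{20 + T}{5} = -4 - \frac{T}{5}$)
$Q = 7586$ ($Q = -5 + 7591 = 7586$)
$\frac{1}{Q + g{\left(20 \right)}} = \frac{1}{7586 - 8} = \frac{1}{7578}$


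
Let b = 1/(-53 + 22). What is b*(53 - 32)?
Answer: -21/31 ≈ -0.67742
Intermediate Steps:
b = -1/31 (b = 1/(-31) = -1/31 ≈ -0.032258)
b*(53 - 32) = -(53 - 32)/31 = -1/31*21 = -21/31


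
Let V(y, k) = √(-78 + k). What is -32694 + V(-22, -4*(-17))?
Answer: -32694 + I*√10 ≈ -32694.0 + 3.1623*I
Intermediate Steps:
-32694 + V(-22, -4*(-17)) = -32694 + √(-78 - 4*(-17)) = -32694 + √(-78 + 68) = -32694 + √(-10) = -32694 + I*√10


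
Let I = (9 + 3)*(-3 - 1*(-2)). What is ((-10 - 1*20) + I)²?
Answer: 1764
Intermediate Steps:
I = -12 (I = 12*(-3 + 2) = 12*(-1) = -12)
((-10 - 1*20) + I)² = ((-10 - 1*20) - 12)² = ((-10 - 20) - 12)² = (-30 - 12)² = (-42)² = 1764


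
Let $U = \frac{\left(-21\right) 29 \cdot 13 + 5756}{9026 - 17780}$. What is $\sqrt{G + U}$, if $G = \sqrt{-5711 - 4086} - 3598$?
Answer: $\frac{\sqrt{-275704875174 + 76632516 i \sqrt{9797}}}{8754} \approx 0.82501 + 59.987 i$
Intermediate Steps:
$U = \frac{2161}{8754}$ ($U = \frac{\left(-609\right) 13 + 5756}{-8754} = \left(-7917 + 5756\right) \left(- \frac{1}{8754}\right) = \left(-2161\right) \left(- \frac{1}{8754}\right) = \frac{2161}{8754} \approx 0.24686$)
$G = -3598 + i \sqrt{9797}$ ($G = \sqrt{-9797} - 3598 = i \sqrt{9797} - 3598 = -3598 + i \sqrt{9797} \approx -3598.0 + 98.98 i$)
$\sqrt{G + U} = \sqrt{\left(-3598 + i \sqrt{9797}\right) + \frac{2161}{8754}} = \sqrt{- \frac{31494731}{8754} + i \sqrt{9797}}$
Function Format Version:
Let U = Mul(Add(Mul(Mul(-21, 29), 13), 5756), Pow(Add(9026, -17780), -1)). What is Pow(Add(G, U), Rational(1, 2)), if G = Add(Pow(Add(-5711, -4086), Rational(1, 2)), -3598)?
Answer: Mul(Rational(1, 8754), Pow(Add(-275704875174, Mul(76632516, I, Pow(9797, Rational(1, 2)))), Rational(1, 2))) ≈ Add(0.82501, Mul(59.987, I))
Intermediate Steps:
U = Rational(2161, 8754) (U = Mul(Add(Mul(-609, 13), 5756), Pow(-8754, -1)) = Mul(Add(-7917, 5756), Rational(-1, 8754)) = Mul(-2161, Rational(-1, 8754)) = Rational(2161, 8754) ≈ 0.24686)
G = Add(-3598, Mul(I, Pow(9797, Rational(1, 2)))) (G = Add(Pow(-9797, Rational(1, 2)), -3598) = Add(Mul(I, Pow(9797, Rational(1, 2))), -3598) = Add(-3598, Mul(I, Pow(9797, Rational(1, 2)))) ≈ Add(-3598.0, Mul(98.980, I)))
Pow(Add(G, U), Rational(1, 2)) = Pow(Add(Add(-3598, Mul(I, Pow(9797, Rational(1, 2)))), Rational(2161, 8754)), Rational(1, 2)) = Pow(Add(Rational(-31494731, 8754), Mul(I, Pow(9797, Rational(1, 2)))), Rational(1, 2))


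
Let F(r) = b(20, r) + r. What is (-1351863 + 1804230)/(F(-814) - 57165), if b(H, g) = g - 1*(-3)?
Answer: -452367/58790 ≈ -7.6946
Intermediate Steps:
b(H, g) = 3 + g (b(H, g) = g + 3 = 3 + g)
F(r) = 3 + 2*r (F(r) = (3 + r) + r = 3 + 2*r)
(-1351863 + 1804230)/(F(-814) - 57165) = (-1351863 + 1804230)/((3 + 2*(-814)) - 57165) = 452367/((3 - 1628) - 57165) = 452367/(-1625 - 57165) = 452367/(-58790) = 452367*(-1/58790) = -452367/58790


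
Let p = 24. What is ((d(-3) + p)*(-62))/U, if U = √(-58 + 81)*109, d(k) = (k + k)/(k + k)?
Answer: -1550*√23/2507 ≈ -2.9651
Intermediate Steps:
d(k) = 1 (d(k) = (2*k)/((2*k)) = (2*k)*(1/(2*k)) = 1)
U = 109*√23 (U = √23*109 = 109*√23 ≈ 522.75)
((d(-3) + p)*(-62))/U = ((1 + 24)*(-62))/((109*√23)) = (25*(-62))*(√23/2507) = -1550*√23/2507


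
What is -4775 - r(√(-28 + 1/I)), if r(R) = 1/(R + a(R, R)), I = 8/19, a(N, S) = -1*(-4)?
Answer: (-4775*√410 + 76404*I)/(√410 - 16*I) ≈ -4775.1 + 0.12161*I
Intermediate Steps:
a(N, S) = 4
I = 8/19 (I = 8*(1/19) = 8/19 ≈ 0.42105)
r(R) = 1/(4 + R) (r(R) = 1/(R + 4) = 1/(4 + R))
-4775 - r(√(-28 + 1/I)) = -4775 - 1/(4 + √(-28 + 1/(8/19))) = -4775 - 1/(4 + √(-28 + 19/8)) = -4775 - 1/(4 + √(-205/8)) = -4775 - 1/(4 + I*√410/4)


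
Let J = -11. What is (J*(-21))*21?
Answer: 4851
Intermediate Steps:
(J*(-21))*21 = -11*(-21)*21 = 231*21 = 4851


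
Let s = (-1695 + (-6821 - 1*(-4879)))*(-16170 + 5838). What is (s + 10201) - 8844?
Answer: 37578841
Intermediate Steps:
s = 37577484 (s = (-1695 + (-6821 + 4879))*(-10332) = (-1695 - 1942)*(-10332) = -3637*(-10332) = 37577484)
(s + 10201) - 8844 = (37577484 + 10201) - 8844 = 37587685 - 8844 = 37578841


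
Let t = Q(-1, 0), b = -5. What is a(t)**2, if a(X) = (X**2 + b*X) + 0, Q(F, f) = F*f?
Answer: 0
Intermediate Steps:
t = 0 (t = -1*0 = 0)
a(X) = X**2 - 5*X (a(X) = (X**2 - 5*X) + 0 = X**2 - 5*X)
a(t)**2 = (0*(-5 + 0))**2 = (0*(-5))**2 = 0**2 = 0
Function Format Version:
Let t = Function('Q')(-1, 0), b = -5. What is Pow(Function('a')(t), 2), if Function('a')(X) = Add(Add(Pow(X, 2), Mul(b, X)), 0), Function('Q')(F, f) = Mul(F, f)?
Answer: 0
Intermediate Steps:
t = 0 (t = Mul(-1, 0) = 0)
Function('a')(X) = Add(Pow(X, 2), Mul(-5, X)) (Function('a')(X) = Add(Add(Pow(X, 2), Mul(-5, X)), 0) = Add(Pow(X, 2), Mul(-5, X)))
Pow(Function('a')(t), 2) = Pow(Mul(0, Add(-5, 0)), 2) = Pow(Mul(0, -5), 2) = Pow(0, 2) = 0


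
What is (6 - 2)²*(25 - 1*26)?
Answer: -16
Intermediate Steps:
(6 - 2)²*(25 - 1*26) = 4²*(25 - 26) = 16*(-1) = -16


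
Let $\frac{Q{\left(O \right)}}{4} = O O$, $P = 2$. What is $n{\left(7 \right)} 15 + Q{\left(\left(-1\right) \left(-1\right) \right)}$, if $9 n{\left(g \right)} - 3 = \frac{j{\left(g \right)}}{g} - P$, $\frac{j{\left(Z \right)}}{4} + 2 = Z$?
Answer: $\frac{73}{7} \approx 10.429$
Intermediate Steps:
$j{\left(Z \right)} = -8 + 4 Z$
$Q{\left(O \right)} = 4 O^{2}$ ($Q{\left(O \right)} = 4 O O = 4 O^{2}$)
$n{\left(g \right)} = \frac{1}{9} + \frac{-8 + 4 g}{9 g}$ ($n{\left(g \right)} = \frac{1}{3} + \frac{\frac{-8 + 4 g}{g} - 2}{9} = \frac{1}{3} + \frac{-2 + \frac{-8 + 4 g}{g}}{9} = \frac{1}{3} - \left(\frac{2}{9} - \frac{-8 + 4 g}{9 g}\right) = \frac{1}{9} + \frac{-8 + 4 g}{9 g}$)
$n{\left(7 \right)} 15 + Q{\left(\left(-1\right) \left(-1\right) \right)} = \frac{-8 + 5 \cdot 7}{9 \cdot 7} \cdot 15 + 4 \left(\left(-1\right) \left(-1\right)\right)^{2} = \frac{1}{9} \cdot \frac{1}{7} \left(-8 + 35\right) 15 + 4 \cdot 1^{2} = \frac{1}{9} \cdot \frac{1}{7} \cdot 27 \cdot 15 + 4 \cdot 1 = \frac{3}{7} \cdot 15 + 4 = \frac{45}{7} + 4 = \frac{73}{7}$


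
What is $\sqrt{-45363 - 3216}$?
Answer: $i \sqrt{48579} \approx 220.41 i$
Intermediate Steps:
$\sqrt{-45363 - 3216} = \sqrt{-48579} = i \sqrt{48579}$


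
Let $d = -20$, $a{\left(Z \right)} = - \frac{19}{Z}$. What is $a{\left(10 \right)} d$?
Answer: $38$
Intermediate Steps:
$a{\left(10 \right)} d = - \frac{19}{10} \left(-20\right) = \left(-19\right) \frac{1}{10} \left(-20\right) = \left(- \frac{19}{10}\right) \left(-20\right) = 38$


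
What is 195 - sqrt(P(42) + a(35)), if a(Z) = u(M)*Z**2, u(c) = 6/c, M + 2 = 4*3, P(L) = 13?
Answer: 195 - 2*sqrt(187) ≈ 167.65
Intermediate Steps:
M = 10 (M = -2 + 4*3 = -2 + 12 = 10)
a(Z) = 3*Z**2/5 (a(Z) = (6/10)*Z**2 = (6*(1/10))*Z**2 = 3*Z**2/5)
195 - sqrt(P(42) + a(35)) = 195 - sqrt(13 + (3/5)*35**2) = 195 - sqrt(13 + (3/5)*1225) = 195 - sqrt(13 + 735) = 195 - sqrt(748) = 195 - 2*sqrt(187)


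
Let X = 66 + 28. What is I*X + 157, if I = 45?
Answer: 4387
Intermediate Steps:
X = 94
I*X + 157 = 45*94 + 157 = 4230 + 157 = 4387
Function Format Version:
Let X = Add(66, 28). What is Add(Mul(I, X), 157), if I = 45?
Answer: 4387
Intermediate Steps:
X = 94
Add(Mul(I, X), 157) = Add(Mul(45, 94), 157) = Add(4230, 157) = 4387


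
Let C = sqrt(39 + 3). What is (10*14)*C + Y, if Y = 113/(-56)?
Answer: -113/56 + 140*sqrt(42) ≈ 905.29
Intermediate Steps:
C = sqrt(42) ≈ 6.4807
Y = -113/56 (Y = 113*(-1/56) = -113/56 ≈ -2.0179)
(10*14)*C + Y = (10*14)*sqrt(42) - 113/56 = 140*sqrt(42) - 113/56 = -113/56 + 140*sqrt(42)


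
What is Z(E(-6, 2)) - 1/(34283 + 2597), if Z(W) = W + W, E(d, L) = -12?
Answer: -885121/36880 ≈ -24.000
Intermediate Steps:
Z(W) = 2*W
Z(E(-6, 2)) - 1/(34283 + 2597) = 2*(-12) - 1/(34283 + 2597) = -24 - 1/36880 = -885121/36880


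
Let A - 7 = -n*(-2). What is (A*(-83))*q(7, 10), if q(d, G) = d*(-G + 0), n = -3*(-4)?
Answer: 180110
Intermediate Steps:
n = 12
A = 31 (A = 7 - 1*12*(-2) = 7 - 12*(-2) = 7 + 24 = 31)
q(d, G) = -G*d (q(d, G) = d*(-G) = -G*d)
(A*(-83))*q(7, 10) = (31*(-83))*(-1*10*7) = -2573*(-70) = 180110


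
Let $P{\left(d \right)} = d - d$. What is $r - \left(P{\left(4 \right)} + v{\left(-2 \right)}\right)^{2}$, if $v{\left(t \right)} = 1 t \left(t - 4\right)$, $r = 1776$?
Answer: $1632$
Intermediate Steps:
$P{\left(d \right)} = 0$
$v{\left(t \right)} = t \left(-4 + t\right)$ ($v{\left(t \right)} = 1 t \left(-4 + t\right) = t \left(-4 + t\right)$)
$r - \left(P{\left(4 \right)} + v{\left(-2 \right)}\right)^{2} = 1776 - \left(0 - 2 \left(-4 - 2\right)\right)^{2} = 1776 - \left(0 - -12\right)^{2} = 1776 - \left(0 + 12\right)^{2} = 1776 - 12^{2} = 1776 - 144 = 1632$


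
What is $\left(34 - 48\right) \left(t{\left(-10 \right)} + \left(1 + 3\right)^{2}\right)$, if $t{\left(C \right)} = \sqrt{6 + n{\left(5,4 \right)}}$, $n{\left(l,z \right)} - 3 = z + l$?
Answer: $-224 - 42 \sqrt{2} \approx -283.4$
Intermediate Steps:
$n{\left(l,z \right)} = 3 + l + z$ ($n{\left(l,z \right)} = 3 + \left(z + l\right) = 3 + \left(l + z\right) = 3 + l + z$)
$t{\left(C \right)} = 3 \sqrt{2}$ ($t{\left(C \right)} = \sqrt{6 + \left(3 + 5 + 4\right)} = \sqrt{6 + 12} = \sqrt{18} = 3 \sqrt{2}$)
$\left(34 - 48\right) \left(t{\left(-10 \right)} + \left(1 + 3\right)^{2}\right) = \left(34 - 48\right) \left(3 \sqrt{2} + \left(1 + 3\right)^{2}\right) = \left(34 - 48\right) \left(3 \sqrt{2} + 4^{2}\right) = - 14 \left(3 \sqrt{2} + 16\right) = - 14 \left(16 + 3 \sqrt{2}\right) = -224 - 42 \sqrt{2}$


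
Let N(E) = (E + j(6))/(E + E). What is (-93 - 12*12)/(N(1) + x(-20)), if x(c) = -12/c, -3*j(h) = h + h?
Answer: 790/3 ≈ 263.33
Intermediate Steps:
j(h) = -2*h/3 (j(h) = -(h + h)/3 = -2*h/3)
N(E) = (-4 + E)/(2*E) (N(E) = (E - ⅔*6)/(E + E) = (E - 4)/((2*E)) = (-4 + E)*(1/(2*E)) = (-4 + E)/(2*E))
(-93 - 12*12)/(N(1) + x(-20)) = (-93 - 12*12)/((½)*(-4 + 1)/1 - 12/(-20)) = (-93 - 144)/((½)*1*(-3) - 12*(-1/20)) = -237/(-3/2 + ⅗) = -237/(-9/10) = -237*(-10/9) = 790/3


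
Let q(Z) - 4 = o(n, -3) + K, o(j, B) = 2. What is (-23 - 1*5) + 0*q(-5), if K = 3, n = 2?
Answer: -28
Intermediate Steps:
q(Z) = 9 (q(Z) = 4 + (2 + 3) = 4 + 5 = 9)
(-23 - 1*5) + 0*q(-5) = (-23 - 1*5) + 0*9 = (-23 - 5) + 0 = -28 + 0 = -28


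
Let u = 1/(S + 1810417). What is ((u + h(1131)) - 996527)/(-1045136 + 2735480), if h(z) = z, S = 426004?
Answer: -247347168635/420035646536 ≈ -0.58887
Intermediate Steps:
u = 1/2236421 (u = 1/(426004 + 1810417) = 1/2236421 ≈ 4.4714e-7)
((u + h(1131)) - 996527)/(-1045136 + 2735480) = ((1/2236421 + 1131) - 996527)/(-1045136 + 2735480) = (2529392152/2236421 - 996527)/1690344 = -2226124517715/2236421*1/1690344 = -247347168635/420035646536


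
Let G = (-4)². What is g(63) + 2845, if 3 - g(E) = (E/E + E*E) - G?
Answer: -1106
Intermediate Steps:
G = 16
g(E) = 18 - E² (g(E) = 3 - ((E/E + E*E) - 1*16) = 3 - ((1 + E²) - 16) = 3 - (-15 + E²) = 3 + (15 - E²) = 18 - E²)
g(63) + 2845 = (18 - 1*63²) + 2845 = (18 - 1*3969) + 2845 = (18 - 3969) + 2845 = -3951 + 2845 = -1106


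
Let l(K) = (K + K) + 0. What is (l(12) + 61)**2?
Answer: 7225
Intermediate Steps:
l(K) = 2*K (l(K) = 2*K + 0 = 2*K)
(l(12) + 61)**2 = (2*12 + 61)**2 = (24 + 61)**2 = 85**2 = 7225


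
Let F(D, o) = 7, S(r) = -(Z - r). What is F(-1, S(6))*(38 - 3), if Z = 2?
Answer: 245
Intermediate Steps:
S(r) = -2 + r (S(r) = -(2 - r) = -2 + r)
F(-1, S(6))*(38 - 3) = 7*(38 - 3) = 7*35 = 245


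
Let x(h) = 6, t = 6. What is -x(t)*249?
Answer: -1494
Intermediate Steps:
-x(t)*249 = -1*6*249 = -6*249 = -1494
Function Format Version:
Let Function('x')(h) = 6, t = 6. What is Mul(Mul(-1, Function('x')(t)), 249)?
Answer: -1494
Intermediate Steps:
Mul(Mul(-1, Function('x')(t)), 249) = Mul(Mul(-1, 6), 249) = Mul(-6, 249) = -1494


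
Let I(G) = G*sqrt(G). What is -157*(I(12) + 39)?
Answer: -6123 - 3768*sqrt(3) ≈ -12649.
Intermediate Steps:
I(G) = G**(3/2)
-157*(I(12) + 39) = -157*(12**(3/2) + 39) = -157*(24*sqrt(3) + 39) = -157*(39 + 24*sqrt(3)) = -6123 - 3768*sqrt(3)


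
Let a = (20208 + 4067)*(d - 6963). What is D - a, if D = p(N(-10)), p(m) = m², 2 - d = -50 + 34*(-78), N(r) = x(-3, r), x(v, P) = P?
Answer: 103387325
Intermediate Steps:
N(r) = r
d = 2704 (d = 2 - (-50 + 34*(-78)) = 2 - (-50 - 2652) = 2 - 1*(-2702) = 2 + 2702 = 2704)
a = -103387225 (a = (20208 + 4067)*(2704 - 6963) = 24275*(-4259) = -103387225)
D = 100 (D = (-10)² = 100)
D - a = 100 - 1*(-103387225) = 100 + 103387225 = 103387325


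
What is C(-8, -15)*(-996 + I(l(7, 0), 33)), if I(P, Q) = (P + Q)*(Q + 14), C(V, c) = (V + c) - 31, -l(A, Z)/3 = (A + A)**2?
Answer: 1462374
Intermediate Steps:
l(A, Z) = -12*A**2 (l(A, Z) = -3*(A + A)**2 = -3*4*A**2 = -12*A**2)
C(V, c) = -31 + V + c
I(P, Q) = (14 + Q)*(P + Q) (I(P, Q) = (P + Q)*(14 + Q) = (14 + Q)*(P + Q))
C(-8, -15)*(-996 + I(l(7, 0), 33)) = (-31 - 8 - 15)*(-996 + (33**2 + 14*(-12*7**2) + 14*33 - 12*7**2*33)) = -54*(-996 + (1089 + 14*(-12*49) + 462 - 12*49*33)) = -54*(-996 + (1089 + 14*(-588) + 462 - 588*33)) = -54*(-996 + (1089 - 8232 + 462 - 19404)) = -54*(-996 - 26085) = -54*(-27081) = 1462374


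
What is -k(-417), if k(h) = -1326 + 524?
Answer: 802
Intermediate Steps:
k(h) = -802
-k(-417) = -1*(-802) = 802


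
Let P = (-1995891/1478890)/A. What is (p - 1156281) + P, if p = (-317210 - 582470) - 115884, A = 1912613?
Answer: -166031342270024393/76447141610 ≈ -2.1718e+6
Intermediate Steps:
p = -1015564 (p = -899680 - 115884 = -1015564)
P = -53943/76447141610 (P = -1995891/1478890/1912613 = -1995891*1/1478890*(1/1912613) = -53943/39970*1/1912613 = -53943/76447141610 ≈ -7.0563e-7)
(p - 1156281) + P = (-1015564 - 1156281) - 53943/76447141610 = -2171845 - 53943/76447141610 = -166031342270024393/76447141610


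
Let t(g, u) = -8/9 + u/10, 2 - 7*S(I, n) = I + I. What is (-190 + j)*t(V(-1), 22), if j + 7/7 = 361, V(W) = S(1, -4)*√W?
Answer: 2006/9 ≈ 222.89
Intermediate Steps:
S(I, n) = 2/7 - 2*I/7 (S(I, n) = 2/7 - (I + I)/7 = 2/7 - 2*I/7)
V(W) = 0 (V(W) = (2/7 - 2/7*1)*√W = (2/7 - 2/7)*√W = 0*√W = 0)
t(g, u) = -8/9 + u/10 (t(g, u) = -8*⅑ + u*(⅒) = -8/9 + u/10)
j = 360 (j = -1 + 361 = 360)
(-190 + j)*t(V(-1), 22) = (-190 + 360)*(-8/9 + (⅒)*22) = 170*(-8/9 + 11/5) = 170*(59/45) = 2006/9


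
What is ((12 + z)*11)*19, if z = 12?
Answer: 5016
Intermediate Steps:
((12 + z)*11)*19 = ((12 + 12)*11)*19 = (24*11)*19 = 264*19 = 5016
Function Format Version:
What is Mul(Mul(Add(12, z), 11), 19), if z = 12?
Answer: 5016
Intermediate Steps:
Mul(Mul(Add(12, z), 11), 19) = Mul(Mul(Add(12, 12), 11), 19) = Mul(Mul(24, 11), 19) = Mul(264, 19) = 5016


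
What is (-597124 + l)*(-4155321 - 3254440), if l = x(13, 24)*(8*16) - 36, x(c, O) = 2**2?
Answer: 4421019081128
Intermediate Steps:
x(c, O) = 4
l = 476 (l = 4*(8*16) - 36 = 4*128 - 36 = 512 - 36 = 476)
(-597124 + l)*(-4155321 - 3254440) = (-597124 + 476)*(-4155321 - 3254440) = -596648*(-7409761) = 4421019081128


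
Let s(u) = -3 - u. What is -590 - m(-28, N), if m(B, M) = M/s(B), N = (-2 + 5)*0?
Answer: -590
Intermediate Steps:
N = 0 (N = 3*0 = 0)
m(B, M) = M/(-3 - B)
-590 - m(-28, N) = -590 - (-1)*0/(3 - 28) = -590 - (-1)*0/(-25) = -590 - (-1)*0*(-1)/25 = -590 - 1*0 = -590 + 0 = -590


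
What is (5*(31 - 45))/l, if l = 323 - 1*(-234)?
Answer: -70/557 ≈ -0.12567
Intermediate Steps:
l = 557 (l = 323 + 234 = 557)
(5*(31 - 45))/l = (5*(31 - 45))/557 = (5*(-14))*(1/557) = -70*1/557 = -70/557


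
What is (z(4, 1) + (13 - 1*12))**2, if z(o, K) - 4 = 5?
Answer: 100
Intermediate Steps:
z(o, K) = 9 (z(o, K) = 4 + 5 = 9)
(z(4, 1) + (13 - 1*12))**2 = (9 + (13 - 1*12))**2 = (9 + (13 - 12))**2 = (9 + 1)**2 = 10**2 = 100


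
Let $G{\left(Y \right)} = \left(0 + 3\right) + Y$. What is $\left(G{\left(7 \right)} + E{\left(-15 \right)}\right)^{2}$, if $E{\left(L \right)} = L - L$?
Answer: $100$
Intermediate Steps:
$E{\left(L \right)} = 0$
$G{\left(Y \right)} = 3 + Y$
$\left(G{\left(7 \right)} + E{\left(-15 \right)}\right)^{2} = \left(\left(3 + 7\right) + 0\right)^{2} = \left(10 + 0\right)^{2} = 10^{2} = 100$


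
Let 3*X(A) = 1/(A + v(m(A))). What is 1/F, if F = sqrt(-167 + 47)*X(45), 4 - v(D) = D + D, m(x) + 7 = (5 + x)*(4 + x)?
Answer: 4837*I*sqrt(30)/20 ≈ 1324.7*I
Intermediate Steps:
m(x) = -7 + (4 + x)*(5 + x) (m(x) = -7 + (5 + x)*(4 + x) = -7 + (4 + x)*(5 + x))
v(D) = 4 - 2*D (v(D) = 4 - (D + D) = 4 - 2*D)
X(A) = 1/(3*(-22 - 17*A - 2*A**2)) (X(A) = 1/(3*(A + (4 - 2*(13 + A**2 + 9*A)))) = 1/(3*(A + (4 + (-26 - 18*A - 2*A**2)))) = 1/(3*(A + (-22 - 18*A - 2*A**2))) = 1/(3*(-22 - 17*A - 2*A**2)))
F = -2*I*sqrt(30)/14511 (F = sqrt(-167 + 47)*(1/(3*(-22 - 17*45 - 2*45**2))) = sqrt(-120)*(1/(3*(-22 - 765 - 2*2025))) = (2*I*sqrt(30))*(1/(3*(-22 - 765 - 4050))) = (2*I*sqrt(30))*((1/3)/(-4837)) = (2*I*sqrt(30))*((1/3)*(-1/4837)) = (2*I*sqrt(30))*(-1/14511) = -2*I*sqrt(30)/14511 ≈ -0.00075491*I)
1/F = 1/(-2*I*sqrt(30)/14511) = 4837*I*sqrt(30)/20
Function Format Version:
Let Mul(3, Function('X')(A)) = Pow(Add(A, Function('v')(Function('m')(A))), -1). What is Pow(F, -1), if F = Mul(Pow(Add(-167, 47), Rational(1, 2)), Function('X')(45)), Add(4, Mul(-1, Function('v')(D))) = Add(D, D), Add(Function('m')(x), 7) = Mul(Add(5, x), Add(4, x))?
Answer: Mul(Rational(4837, 20), I, Pow(30, Rational(1, 2))) ≈ Mul(1324.7, I)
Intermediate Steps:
Function('m')(x) = Add(-7, Mul(Add(4, x), Add(5, x))) (Function('m')(x) = Add(-7, Mul(Add(5, x), Add(4, x))) = Add(-7, Mul(Add(4, x), Add(5, x))))
Function('v')(D) = Add(4, Mul(-2, D)) (Function('v')(D) = Add(4, Mul(-1, Add(D, D))) = Add(4, Mul(-1, Mul(2, D))) = Add(4, Mul(-2, D)))
Function('X')(A) = Mul(Rational(1, 3), Pow(Add(-22, Mul(-17, A), Mul(-2, Pow(A, 2))), -1)) (Function('X')(A) = Mul(Rational(1, 3), Pow(Add(A, Add(4, Mul(-2, Add(13, Pow(A, 2), Mul(9, A))))), -1)) = Mul(Rational(1, 3), Pow(Add(A, Add(4, Add(-26, Mul(-18, A), Mul(-2, Pow(A, 2))))), -1)) = Mul(Rational(1, 3), Pow(Add(A, Add(-22, Mul(-18, A), Mul(-2, Pow(A, 2)))), -1)) = Mul(Rational(1, 3), Pow(Add(-22, Mul(-17, A), Mul(-2, Pow(A, 2))), -1)))
F = Mul(Rational(-2, 14511), I, Pow(30, Rational(1, 2))) (F = Mul(Pow(Add(-167, 47), Rational(1, 2)), Mul(Rational(1, 3), Pow(Add(-22, Mul(-17, 45), Mul(-2, Pow(45, 2))), -1))) = Mul(Pow(-120, Rational(1, 2)), Mul(Rational(1, 3), Pow(Add(-22, -765, Mul(-2, 2025)), -1))) = Mul(Mul(2, I, Pow(30, Rational(1, 2))), Mul(Rational(1, 3), Pow(Add(-22, -765, -4050), -1))) = Mul(Mul(2, I, Pow(30, Rational(1, 2))), Mul(Rational(1, 3), Pow(-4837, -1))) = Mul(Mul(2, I, Pow(30, Rational(1, 2))), Mul(Rational(1, 3), Rational(-1, 4837))) = Mul(Mul(2, I, Pow(30, Rational(1, 2))), Rational(-1, 14511)) = Mul(Rational(-2, 14511), I, Pow(30, Rational(1, 2))) ≈ Mul(-0.00075491, I))
Pow(F, -1) = Pow(Mul(Rational(-2, 14511), I, Pow(30, Rational(1, 2))), -1) = Mul(Rational(4837, 20), I, Pow(30, Rational(1, 2)))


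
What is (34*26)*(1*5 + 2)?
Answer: 6188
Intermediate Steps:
(34*26)*(1*5 + 2) = 884*(5 + 2) = 884*7 = 6188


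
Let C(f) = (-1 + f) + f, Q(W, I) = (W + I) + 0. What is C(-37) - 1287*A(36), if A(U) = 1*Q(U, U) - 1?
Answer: -91452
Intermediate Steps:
Q(W, I) = I + W (Q(W, I) = (I + W) + 0 = I + W)
A(U) = -1 + 2*U (A(U) = 1*(U + U) - 1 = 1*(2*U) - 1 = 2*U - 1 = -1 + 2*U)
C(f) = -1 + 2*f
C(-37) - 1287*A(36) = (-1 + 2*(-37)) - 1287*(-1 + 2*36) = (-1 - 74) - 1287*(-1 + 72) = -75 - 1287*71 = -75 - 91377 = -91452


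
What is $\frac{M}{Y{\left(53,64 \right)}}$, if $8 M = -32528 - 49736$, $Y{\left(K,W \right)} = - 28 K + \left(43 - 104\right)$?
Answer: $\frac{10283}{1545} \approx 6.6557$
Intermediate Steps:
$Y{\left(K,W \right)} = -61 - 28 K$ ($Y{\left(K,W \right)} = - 28 K - 61 = -61 - 28 K$)
$M = -10283$ ($M = \frac{-32528 - 49736}{8} = \frac{1}{8} \left(-82264\right) = -10283$)
$\frac{M}{Y{\left(53,64 \right)}} = - \frac{10283}{-61 - 1484} = - \frac{10283}{-1545} = \left(-10283\right) \left(- \frac{1}{1545}\right) = \frac{10283}{1545}$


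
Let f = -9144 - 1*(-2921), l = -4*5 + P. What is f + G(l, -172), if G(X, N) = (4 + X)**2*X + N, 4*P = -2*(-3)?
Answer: -82277/8 ≈ -10285.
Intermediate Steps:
P = 3/2 (P = (-2*(-3))/4 = (1/4)*6 = 3/2 ≈ 1.5000)
l = -37/2 (l = -4*5 + 3/2 = -20 + 3/2 = -37/2 ≈ -18.500)
G(X, N) = N + X*(4 + X)**2 (G(X, N) = X*(4 + X)**2 + N = N + X*(4 + X)**2)
f = -6223 (f = -9144 + 2921 = -6223)
f + G(l, -172) = -6223 + (-172 - 37*(4 - 37/2)**2/2) = -6223 + (-172 - 37*(-29/2)**2/2) = -6223 + (-172 - 37/2*841/4) = -6223 + (-172 - 31117/8) = -6223 - 32493/8 = -82277/8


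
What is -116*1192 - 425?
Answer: -138697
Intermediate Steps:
-116*1192 - 425 = -138272 - 425 = -138697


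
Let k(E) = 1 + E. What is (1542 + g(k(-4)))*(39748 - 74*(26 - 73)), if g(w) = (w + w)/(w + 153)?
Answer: 1666319074/25 ≈ 6.6653e+7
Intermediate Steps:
g(w) = 2*w/(153 + w) (g(w) = (2*w)/(153 + w) = 2*w/(153 + w))
(1542 + g(k(-4)))*(39748 - 74*(26 - 73)) = (1542 + 2*(1 - 4)/(153 + (1 - 4)))*(39748 - 74*(26 - 73)) = (1542 + 2*(-3)/(153 - 3))*(39748 - 74*(-47)) = (1542 + 2*(-3)/150)*(39748 + 3478) = (1542 + 2*(-3)*(1/150))*43226 = (1542 - 1/25)*43226 = (38549/25)*43226 = 1666319074/25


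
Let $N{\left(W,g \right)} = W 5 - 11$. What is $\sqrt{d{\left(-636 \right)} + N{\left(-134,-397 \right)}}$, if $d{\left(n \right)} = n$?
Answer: $i \sqrt{1317} \approx 36.29 i$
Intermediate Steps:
$N{\left(W,g \right)} = -11 + 5 W$ ($N{\left(W,g \right)} = 5 W - 11 = -11 + 5 W$)
$\sqrt{d{\left(-636 \right)} + N{\left(-134,-397 \right)}} = \sqrt{-636 + \left(-11 + 5 \left(-134\right)\right)} = \sqrt{-636 - 681} = \sqrt{-1317} = i \sqrt{1317}$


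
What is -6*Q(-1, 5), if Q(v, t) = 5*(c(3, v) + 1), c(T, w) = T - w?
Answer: -150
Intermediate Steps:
Q(v, t) = 20 - 5*v (Q(v, t) = 5*((3 - v) + 1) = 5*(4 - v) = 20 - 5*v)
-6*Q(-1, 5) = -6*(20 - 5*(-1)) = -6*(20 + 5) = -6*25 = -150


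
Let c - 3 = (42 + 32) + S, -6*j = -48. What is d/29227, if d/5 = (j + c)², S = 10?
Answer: 45125/29227 ≈ 1.5439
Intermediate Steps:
j = 8 (j = -⅙*(-48) = 8)
c = 87 (c = 3 + ((42 + 32) + 10) = 3 + (74 + 10) = 3 + 84 = 87)
d = 45125 (d = 5*(8 + 87)² = 5*95² = 5*9025 = 45125)
d/29227 = 45125/29227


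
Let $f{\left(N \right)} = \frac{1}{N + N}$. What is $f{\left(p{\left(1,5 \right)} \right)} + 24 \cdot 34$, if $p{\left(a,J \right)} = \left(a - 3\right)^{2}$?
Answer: $\frac{6529}{8} \approx 816.13$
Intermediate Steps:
$p{\left(a,J \right)} = \left(-3 + a\right)^{2}$
$f{\left(N \right)} = \frac{1}{2 N}$
$f{\left(p{\left(1,5 \right)} \right)} + 24 \cdot 34 = \frac{1}{2 \left(-3 + 1\right)^{2}} + 24 \cdot 34 = \frac{1}{2 \left(-2\right)^{2}} + 816 = \frac{1}{2 \cdot 4} + 816 = \frac{1}{2} \cdot \frac{1}{4} + 816 = \frac{1}{8} + 816 = \frac{6529}{8}$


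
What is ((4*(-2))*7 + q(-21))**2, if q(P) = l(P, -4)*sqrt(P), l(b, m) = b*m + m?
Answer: -131264 - 8960*I*sqrt(21) ≈ -1.3126e+5 - 41060.0*I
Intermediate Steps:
l(b, m) = m + b*m
q(P) = sqrt(P)*(-4 - 4*P) (q(P) = (-4*(1 + P))*sqrt(P) = (-4 - 4*P)*sqrt(P) = sqrt(P)*(-4 - 4*P))
((4*(-2))*7 + q(-21))**2 = ((4*(-2))*7 + 4*sqrt(-21)*(-1 - 1*(-21)))**2 = (-8*7 + 4*(I*sqrt(21))*(-1 + 21))**2 = (-56 + 4*(I*sqrt(21))*20)**2 = (-56 + 80*I*sqrt(21))**2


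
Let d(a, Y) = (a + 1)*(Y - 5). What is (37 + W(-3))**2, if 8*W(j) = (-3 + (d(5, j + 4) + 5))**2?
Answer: 38025/4 ≈ 9506.3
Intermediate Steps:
d(a, Y) = (1 + a)*(-5 + Y)
W(j) = (-4 + 6*j)**2/8 (W(j) = (-3 + ((-5 + (j + 4) - 5*5 + (j + 4)*5) + 5))**2/8 = (-3 + ((-5 + (4 + j) - 25 + (4 + j)*5) + 5))**2/8 = (-3 + ((-5 + (4 + j) - 25 + (20 + 5*j)) + 5))**2/8 = (-3 + ((-6 + 6*j) + 5))**2/8 = (-3 + (-1 + 6*j))**2/8 = (-4 + 6*j)**2/8)
(37 + W(-3))**2 = (37 + (-2 + 3*(-3))**2/2)**2 = (37 + (-2 - 9)**2/2)**2 = (37 + (1/2)*(-11)**2)**2 = (37 + (1/2)*121)**2 = (37 + 121/2)**2 = (195/2)**2 = 38025/4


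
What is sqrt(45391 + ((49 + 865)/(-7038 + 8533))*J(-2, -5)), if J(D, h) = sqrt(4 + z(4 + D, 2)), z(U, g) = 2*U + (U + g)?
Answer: sqrt(101450019775 + 2732860*sqrt(3))/1495 ≈ 213.06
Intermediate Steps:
z(U, g) = g + 3*U
J(D, h) = sqrt(18 + 3*D) (J(D, h) = sqrt(4 + (2 + 3*(4 + D))) = sqrt(4 + (2 + (12 + 3*D))) = sqrt(4 + (14 + 3*D)) = sqrt(18 + 3*D))
sqrt(45391 + ((49 + 865)/(-7038 + 8533))*J(-2, -5)) = sqrt(45391 + ((49 + 865)/(-7038 + 8533))*sqrt(18 + 3*(-2))) = sqrt(45391 + (914/1495)*sqrt(18 - 6)) = sqrt(45391 + (914*(1/1495))*sqrt(12)) = sqrt(45391 + 914*(2*sqrt(3))/1495) = sqrt(45391 + 1828*sqrt(3)/1495)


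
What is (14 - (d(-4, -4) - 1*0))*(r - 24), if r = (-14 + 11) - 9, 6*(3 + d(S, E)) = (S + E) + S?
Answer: -684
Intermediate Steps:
d(S, E) = -3 + S/3 + E/6 (d(S, E) = -3 + ((S + E) + S)/6 = -3 + ((E + S) + S)/6 = -3 + (E + 2*S)/6 = -3 + (S/3 + E/6) = -3 + S/3 + E/6)
r = -12 (r = -3 - 9 = -12)
(14 - (d(-4, -4) - 1*0))*(r - 24) = (14 - ((-3 + (1/3)*(-4) + (1/6)*(-4)) - 1*0))*(-12 - 24) = (14 - ((-3 - 4/3 - 2/3) + 0))*(-36) = (14 - (-5 + 0))*(-36) = (14 - 1*(-5))*(-36) = (14 + 5)*(-36) = 19*(-36) = -684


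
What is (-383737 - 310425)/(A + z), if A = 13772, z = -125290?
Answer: 347081/55759 ≈ 6.2247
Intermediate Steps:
(-383737 - 310425)/(A + z) = (-383737 - 310425)/(13772 - 125290) = -694162/(-111518) = -694162*(-1/111518) = 347081/55759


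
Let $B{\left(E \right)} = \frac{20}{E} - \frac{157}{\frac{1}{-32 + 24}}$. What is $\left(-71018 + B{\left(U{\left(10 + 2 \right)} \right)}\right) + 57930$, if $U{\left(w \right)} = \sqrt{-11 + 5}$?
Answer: $-11832 - \frac{10 i \sqrt{6}}{3} \approx -11832.0 - 8.165 i$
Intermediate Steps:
$U{\left(w \right)} = i \sqrt{6}$ ($U{\left(w \right)} = \sqrt{-6} = i \sqrt{6}$)
$B{\left(E \right)} = 1256 + \frac{20}{E}$ ($B{\left(E \right)} = \frac{20}{E} - \frac{157}{\frac{1}{-8}} = \frac{20}{E} - \frac{157}{- \frac{1}{8}} = \frac{20}{E} - -1256 = \frac{20}{E} + 1256 = 1256 + \frac{20}{E}$)
$\left(-71018 + B{\left(U{\left(10 + 2 \right)} \right)}\right) + 57930 = \left(-71018 + \left(1256 + \frac{20}{i \sqrt{6}}\right)\right) + 57930 = \left(-71018 + \left(1256 + 20 \left(- \frac{i \sqrt{6}}{6}\right)\right)\right) + 57930 = \left(-71018 + \left(1256 - \frac{10 i \sqrt{6}}{3}\right)\right) + 57930 = \left(-69762 - \frac{10 i \sqrt{6}}{3}\right) + 57930 = -11832 - \frac{10 i \sqrt{6}}{3}$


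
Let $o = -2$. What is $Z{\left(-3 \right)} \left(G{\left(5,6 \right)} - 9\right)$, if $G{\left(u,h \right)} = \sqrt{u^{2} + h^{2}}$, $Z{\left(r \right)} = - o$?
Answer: $-18 + 2 \sqrt{61} \approx -2.3795$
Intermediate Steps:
$Z{\left(r \right)} = 2$ ($Z{\left(r \right)} = \left(-1\right) \left(-2\right) = 2$)
$G{\left(u,h \right)} = \sqrt{h^{2} + u^{2}}$
$Z{\left(-3 \right)} \left(G{\left(5,6 \right)} - 9\right) = 2 \left(\sqrt{6^{2} + 5^{2}} - 9\right) = 2 \left(\sqrt{36 + 25} - 9\right) = 2 \left(\sqrt{61} - 9\right) = 2 \left(-9 + \sqrt{61}\right) = -18 + 2 \sqrt{61}$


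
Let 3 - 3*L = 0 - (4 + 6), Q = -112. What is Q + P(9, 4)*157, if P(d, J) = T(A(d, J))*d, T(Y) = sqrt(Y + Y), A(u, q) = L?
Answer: -112 + 471*sqrt(78) ≈ 4047.8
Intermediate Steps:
L = 13/3 (L = 1 - (0 - (4 + 6))/3 = 1 - (0 - 1*10)/3 = 1 - (0 - 10)/3 = 1 - 1/3*(-10) = 1 + 10/3 = 13/3 ≈ 4.3333)
A(u, q) = 13/3
T(Y) = sqrt(2)*sqrt(Y) (T(Y) = sqrt(2*Y) = sqrt(2)*sqrt(Y))
P(d, J) = d*sqrt(78)/3 (P(d, J) = (sqrt(2)*sqrt(13/3))*d = (sqrt(2)*(sqrt(39)/3))*d = (sqrt(78)/3)*d = d*sqrt(78)/3)
Q + P(9, 4)*157 = -112 + ((1/3)*9*sqrt(78))*157 = -112 + (3*sqrt(78))*157 = -112 + 471*sqrt(78)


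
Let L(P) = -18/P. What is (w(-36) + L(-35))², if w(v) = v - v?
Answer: 324/1225 ≈ 0.26449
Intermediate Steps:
w(v) = 0
(w(-36) + L(-35))² = (0 - 18/(-35))² = (0 - 18*(-1/35))² = (0 + 18/35)² = (18/35)² = 324/1225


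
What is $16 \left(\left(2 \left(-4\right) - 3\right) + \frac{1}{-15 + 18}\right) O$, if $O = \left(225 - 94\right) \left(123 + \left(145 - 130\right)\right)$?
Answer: $-3085312$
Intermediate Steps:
$O = 18078$ ($O = 131 \left(123 + \left(145 - 130\right)\right) = 131 \left(123 + 15\right) = 131 \cdot 138 = 18078$)
$16 \left(\left(2 \left(-4\right) - 3\right) + \frac{1}{-15 + 18}\right) O = 16 \left(\left(2 \left(-4\right) - 3\right) + \frac{1}{-15 + 18}\right) 18078 = 16 \left(\left(-8 - 3\right) + \frac{1}{3}\right) 18078 = 16 \left(-11 + \frac{1}{3}\right) 18078 = 16 \left(- \frac{32}{3}\right) 18078 = \left(- \frac{512}{3}\right) 18078 = -3085312$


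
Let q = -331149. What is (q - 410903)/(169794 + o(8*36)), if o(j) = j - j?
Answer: -371026/84897 ≈ -4.3703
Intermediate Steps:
o(j) = 0
(q - 410903)/(169794 + o(8*36)) = (-331149 - 410903)/(169794 + 0) = -742052/169794 = -742052*1/169794 = -371026/84897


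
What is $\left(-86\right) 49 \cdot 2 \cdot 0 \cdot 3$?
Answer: $0$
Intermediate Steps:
$\left(-86\right) 49 \cdot 2 \cdot 0 \cdot 3 = - 4214 \cdot 0 \cdot 3 = \left(-4214\right) 0 = 0$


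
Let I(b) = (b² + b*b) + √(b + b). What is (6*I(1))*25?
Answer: 300 + 150*√2 ≈ 512.13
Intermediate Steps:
I(b) = 2*b² + √2*√b (I(b) = (b² + b²) + √(2*b) = 2*b² + √2*√b)
(6*I(1))*25 = (6*(2*1² + √2*√1))*25 = (6*(2*1 + √2*1))*25 = (6*(2 + √2))*25 = (12 + 6*√2)*25 = 300 + 150*√2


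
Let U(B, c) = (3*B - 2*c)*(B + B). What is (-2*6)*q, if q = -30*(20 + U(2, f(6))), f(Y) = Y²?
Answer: -87840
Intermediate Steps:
U(B, c) = 2*B*(-2*c + 3*B) (U(B, c) = (-2*c + 3*B)*(2*B) = 2*B*(-2*c + 3*B))
q = 7320 (q = -30*(20 + 2*2*(-2*6² + 3*2)) = -30*(20 + 2*2*(-2*36 + 6)) = -30*(20 + 2*2*(-72 + 6)) = -30*(20 + 2*2*(-66)) = -30*(20 - 264) = -30*(-244) = 7320)
(-2*6)*q = -2*6*7320 = -12*7320 = -87840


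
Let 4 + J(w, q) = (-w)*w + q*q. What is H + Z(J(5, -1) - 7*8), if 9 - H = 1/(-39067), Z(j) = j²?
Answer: 276008356/39067 ≈ 7065.0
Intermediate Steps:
J(w, q) = -4 + q² - w² (J(w, q) = -4 + ((-w)*w + q*q) = -4 + (-w² + q²) = -4 + (q² - w²) = -4 + q² - w²)
H = 351604/39067 (H = 9 - 1/(-39067) = 9 - 1*(-1/39067) = 9 + 1/39067 = 351604/39067 ≈ 9.0000)
H + Z(J(5, -1) - 7*8) = 351604/39067 + ((-4 + (-1)² - 1*5²) - 7*8)² = 351604/39067 + ((-4 + 1 - 1*25) - 56)² = 351604/39067 + ((-4 + 1 - 25) - 56)² = 351604/39067 + (-28 - 56)² = 351604/39067 + (-84)² = 351604/39067 + 7056 = 276008356/39067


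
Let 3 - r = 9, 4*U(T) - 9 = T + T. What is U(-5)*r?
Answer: 3/2 ≈ 1.5000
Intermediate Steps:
U(T) = 9/4 + T/2 (U(T) = 9/4 + (T + T)/4 = 9/4 + (2*T)/4 = 9/4 + T/2)
r = -6 (r = 3 - 1*9 = 3 - 9 = -6)
U(-5)*r = (9/4 + (1/2)*(-5))*(-6) = (9/4 - 5/2)*(-6) = -1/4*(-6) = 3/2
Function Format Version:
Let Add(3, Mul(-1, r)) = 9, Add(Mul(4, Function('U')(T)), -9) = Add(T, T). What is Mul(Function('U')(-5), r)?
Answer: Rational(3, 2) ≈ 1.5000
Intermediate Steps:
Function('U')(T) = Add(Rational(9, 4), Mul(Rational(1, 2), T)) (Function('U')(T) = Add(Rational(9, 4), Mul(Rational(1, 4), Add(T, T))) = Add(Rational(9, 4), Mul(Rational(1, 4), Mul(2, T))) = Add(Rational(9, 4), Mul(Rational(1, 2), T)))
r = -6 (r = Add(3, Mul(-1, 9)) = Add(3, -9) = -6)
Mul(Function('U')(-5), r) = Mul(Add(Rational(9, 4), Mul(Rational(1, 2), -5)), -6) = Mul(Add(Rational(9, 4), Rational(-5, 2)), -6) = Mul(Rational(-1, 4), -6) = Rational(3, 2)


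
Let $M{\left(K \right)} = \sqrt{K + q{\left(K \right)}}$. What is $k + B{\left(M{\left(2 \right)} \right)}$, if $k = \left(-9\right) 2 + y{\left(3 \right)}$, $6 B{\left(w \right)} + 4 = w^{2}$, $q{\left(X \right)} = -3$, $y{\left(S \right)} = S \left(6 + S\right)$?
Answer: $\frac{49}{6} \approx 8.1667$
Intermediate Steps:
$M{\left(K \right)} = \sqrt{-3 + K}$ ($M{\left(K \right)} = \sqrt{K - 3} = \sqrt{-3 + K}$)
$B{\left(w \right)} = - \frac{2}{3} + \frac{w^{2}}{6}$
$k = 9$ ($k = \left(-9\right) 2 + 3 \left(6 + 3\right) = -18 + 3 \cdot 9 = -18 + 27 = 9$)
$k + B{\left(M{\left(2 \right)} \right)} = 9 - \left(\frac{2}{3} - \frac{\left(\sqrt{-3 + 2}\right)^{2}}{6}\right) = 9 - \left(\frac{2}{3} - \frac{\left(\sqrt{-1}\right)^{2}}{6}\right) = 9 - \left(\frac{2}{3} - \frac{i^{2}}{6}\right) = 9 + \left(- \frac{2}{3} + \frac{1}{6} \left(-1\right)\right) = 9 - \frac{5}{6} = \frac{49}{6}$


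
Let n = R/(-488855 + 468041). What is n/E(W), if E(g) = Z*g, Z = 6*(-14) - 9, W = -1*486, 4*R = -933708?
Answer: 77809/313583724 ≈ 0.00024813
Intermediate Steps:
R = -233427 (R = (¼)*(-933708) = -233427)
W = -486
Z = -93 (Z = -84 - 9 = -93)
E(g) = -93*g
n = 77809/6938 (n = -233427/(-488855 + 468041) = -233427/(-20814) = -233427*(-1/20814) = 77809/6938 ≈ 11.215)
n/E(W) = 77809/(6938*((-93*(-486)))) = (77809/6938)/45198 = (77809/6938)*(1/45198) = 77809/313583724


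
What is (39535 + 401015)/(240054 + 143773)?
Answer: 440550/383827 ≈ 1.1478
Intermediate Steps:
(39535 + 401015)/(240054 + 143773) = 440550/383827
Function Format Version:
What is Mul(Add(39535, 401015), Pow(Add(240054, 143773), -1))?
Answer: Rational(440550, 383827) ≈ 1.1478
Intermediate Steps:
Mul(Add(39535, 401015), Pow(Add(240054, 143773), -1)) = Mul(440550, Pow(383827, -1)) = Mul(440550, Rational(1, 383827)) = Rational(440550, 383827)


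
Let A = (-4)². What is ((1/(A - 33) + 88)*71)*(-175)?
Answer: -18575375/17 ≈ -1.0927e+6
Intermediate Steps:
A = 16
((1/(A - 33) + 88)*71)*(-175) = ((1/(16 - 33) + 88)*71)*(-175) = ((1/(-17) + 88)*71)*(-175) = ((-1/17 + 88)*71)*(-175) = ((1495/17)*71)*(-175) = (106145/17)*(-175) = -18575375/17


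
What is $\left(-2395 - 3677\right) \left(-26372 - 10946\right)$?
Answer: $226594896$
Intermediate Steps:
$\left(-2395 - 3677\right) \left(-26372 - 10946\right) = \left(-6072\right) \left(-37318\right) = 226594896$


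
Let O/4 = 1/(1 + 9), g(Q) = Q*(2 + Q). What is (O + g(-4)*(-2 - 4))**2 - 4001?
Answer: -43381/25 ≈ -1735.2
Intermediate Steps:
O = 2/5 (O = 4/(1 + 9) = 4/10 = 4*(1/10) = 2/5 ≈ 0.40000)
(O + g(-4)*(-2 - 4))**2 - 4001 = (2/5 + (-4*(2 - 4))*(-2 - 4))**2 - 4001 = (2/5 - 4*(-2)*(-6))**2 - 4001 = (2/5 + 8*(-6))**2 - 4001 = (2/5 - 48)**2 - 4001 = (-238/5)**2 - 4001 = 56644/25 - 4001 = -43381/25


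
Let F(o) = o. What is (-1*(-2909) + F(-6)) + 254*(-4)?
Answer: 1887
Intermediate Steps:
(-1*(-2909) + F(-6)) + 254*(-4) = (-1*(-2909) - 6) + 254*(-4) = (2909 - 6) - 1016 = 2903 - 1016 = 1887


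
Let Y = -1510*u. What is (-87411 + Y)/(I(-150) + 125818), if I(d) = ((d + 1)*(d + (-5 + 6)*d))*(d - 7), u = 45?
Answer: 155361/6892082 ≈ 0.022542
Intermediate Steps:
Y = -67950 (Y = -1510*45 = -67950)
I(d) = 2*d*(1 + d)*(-7 + d) (I(d) = ((1 + d)*(d + 1*d))*(-7 + d) = ((1 + d)*(d + d))*(-7 + d) = ((1 + d)*(2*d))*(-7 + d) = (2*d*(1 + d))*(-7 + d) = 2*d*(1 + d)*(-7 + d))
(-87411 + Y)/(I(-150) + 125818) = (-87411 - 67950)/(2*(-150)*(-7 + (-150)² - 6*(-150)) + 125818) = -155361/(2*(-150)*(-7 + 22500 + 900) + 125818) = -155361/(2*(-150)*23393 + 125818) = -155361/(-7017900 + 125818) = -155361/(-6892082) = -155361*(-1/6892082) = 155361/6892082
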